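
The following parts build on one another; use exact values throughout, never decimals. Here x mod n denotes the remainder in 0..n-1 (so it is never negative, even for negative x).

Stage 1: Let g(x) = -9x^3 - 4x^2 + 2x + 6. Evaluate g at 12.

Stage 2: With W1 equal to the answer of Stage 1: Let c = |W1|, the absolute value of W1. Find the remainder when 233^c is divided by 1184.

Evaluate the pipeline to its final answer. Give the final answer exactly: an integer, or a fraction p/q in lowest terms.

593

Stage 1: -9*(12)^3 - 4*(12)^2 + 2*(12)^1 + 6 = (-15552) + (-576) + (24) + (6) = -16098; answer -16098
Stage 2: W1 = -16098; c = 16098; squarings mod 1184: 233^1=233, 233^2=1009, 233^4=1025, 233^8=417, 233^16=1025, 233^32=417, 233^64=1025, 233^128=417, 233^256=1025, 233^512=417, 233^1024=1025, 233^2048=417, 233^4096=1025, 233^8192=417; 233^16098 = 233^2 * 233^32 * 233^64 * 233^128 * 233^512 * 233^1024 * 233^2048 * 233^4096 * 233^8192 = 593 (mod 1184); answer 593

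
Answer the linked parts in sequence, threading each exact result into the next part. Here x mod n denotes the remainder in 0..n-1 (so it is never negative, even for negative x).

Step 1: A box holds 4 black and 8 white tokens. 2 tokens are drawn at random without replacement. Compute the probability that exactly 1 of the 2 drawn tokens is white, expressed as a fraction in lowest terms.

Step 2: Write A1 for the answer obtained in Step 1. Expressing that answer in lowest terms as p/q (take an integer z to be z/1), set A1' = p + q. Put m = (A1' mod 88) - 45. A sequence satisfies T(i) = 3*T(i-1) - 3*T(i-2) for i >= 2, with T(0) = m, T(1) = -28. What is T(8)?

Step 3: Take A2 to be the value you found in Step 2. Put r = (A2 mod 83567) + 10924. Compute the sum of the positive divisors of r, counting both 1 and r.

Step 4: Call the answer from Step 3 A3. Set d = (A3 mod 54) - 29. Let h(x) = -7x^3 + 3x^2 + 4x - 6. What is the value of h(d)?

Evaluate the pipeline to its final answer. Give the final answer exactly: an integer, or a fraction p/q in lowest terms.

Step 1: total draws C(12,2) = 66; favorable C(8,1)*C(4,1) = 32; P = 16/33; answer 16/33
Step 2: A1 = 16/33; threaded value p + q = 49; m = 4; T(2) = 3*(-28) - 3*(4) = -96; iterating: T(2)=-96, T(3)=-204, T(4)=-324, T(5)=-360, T(6)=-108, T(7)=756, T(8)=2592; answer 2592
Step 3: A2 = 2592; r = 13516; 13516 = 2^2 * 31 * 109; sigma = (1 + 2 + 4) * (1 + 31) * (1 + 109) = 7 * 32 * 110 = 24640; answer 24640
Step 4: A3 = 24640; d = -13; -7*(-13)^3 + 3*(-13)^2 + 4*(-13)^1 - 6 = (15379) + (507) + (-52) + (-6) = 15828; answer 15828

15828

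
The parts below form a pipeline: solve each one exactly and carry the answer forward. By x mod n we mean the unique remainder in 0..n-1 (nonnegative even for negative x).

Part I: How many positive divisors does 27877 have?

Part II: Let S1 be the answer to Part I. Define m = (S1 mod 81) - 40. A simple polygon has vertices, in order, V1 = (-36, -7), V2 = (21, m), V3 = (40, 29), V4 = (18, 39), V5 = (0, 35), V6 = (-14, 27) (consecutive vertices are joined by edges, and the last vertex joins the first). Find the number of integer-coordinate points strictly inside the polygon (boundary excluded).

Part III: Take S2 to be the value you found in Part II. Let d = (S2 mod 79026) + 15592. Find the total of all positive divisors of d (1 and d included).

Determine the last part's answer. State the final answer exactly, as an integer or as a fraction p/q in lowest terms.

Part I: 27877 = 61 * 457; number of divisors = (1+1) * (1+1) = 4; answer 4
Part II: S1 = 4; m = -36; cross terms: (-36*-36 - 21*-7)=1443, (21*29 - 40*-36)=2049, (40*39 - 18*29)=1038, (18*35 - 0*39)=630, (0*27 - -14*35)=490, (-14*-7 - -36*27)=1070; twice the area = |6720| = 6720; area = 3360; boundary points = 1 + 1 + 2 + 2 + 2 + 2 = 10; strictly interior points = area - boundary/2 + 1 = 3356; answer 3356
Part III: S2 = 3356; d = 18948; 18948 = 2^2 * 3 * 1579; sigma = (1 + 2 + 4) * (1 + 3) * (1 + 1579) = 7 * 4 * 1580 = 44240; answer 44240

44240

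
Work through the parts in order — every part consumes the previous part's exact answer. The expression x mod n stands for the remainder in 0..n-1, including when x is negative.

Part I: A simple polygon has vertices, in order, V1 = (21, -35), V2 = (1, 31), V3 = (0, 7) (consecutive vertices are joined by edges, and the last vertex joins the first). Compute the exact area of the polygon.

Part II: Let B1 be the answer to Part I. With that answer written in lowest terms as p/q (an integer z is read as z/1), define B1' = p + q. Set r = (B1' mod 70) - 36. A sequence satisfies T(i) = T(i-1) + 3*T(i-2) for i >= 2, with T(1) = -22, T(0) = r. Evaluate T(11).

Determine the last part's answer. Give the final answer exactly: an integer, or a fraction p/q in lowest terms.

38330

Part I: cross terms: (21*31 - 1*-35)=686, (1*7 - 0*31)=7, (0*-35 - 21*7)=-147; twice the area = |546| = 546; area = 273; answer 273
Part II: B1 = 273; threaded value p + q = 274; r = 28; T(2) = 1*(-22) + 3*(28) = 62; iterating: T(2)=62, T(3)=-4, T(4)=182, T(5)=170, T(6)=716, T(7)=1226, T(8)=3374, T(9)=7052, T(10)=17174, T(11)=38330; answer 38330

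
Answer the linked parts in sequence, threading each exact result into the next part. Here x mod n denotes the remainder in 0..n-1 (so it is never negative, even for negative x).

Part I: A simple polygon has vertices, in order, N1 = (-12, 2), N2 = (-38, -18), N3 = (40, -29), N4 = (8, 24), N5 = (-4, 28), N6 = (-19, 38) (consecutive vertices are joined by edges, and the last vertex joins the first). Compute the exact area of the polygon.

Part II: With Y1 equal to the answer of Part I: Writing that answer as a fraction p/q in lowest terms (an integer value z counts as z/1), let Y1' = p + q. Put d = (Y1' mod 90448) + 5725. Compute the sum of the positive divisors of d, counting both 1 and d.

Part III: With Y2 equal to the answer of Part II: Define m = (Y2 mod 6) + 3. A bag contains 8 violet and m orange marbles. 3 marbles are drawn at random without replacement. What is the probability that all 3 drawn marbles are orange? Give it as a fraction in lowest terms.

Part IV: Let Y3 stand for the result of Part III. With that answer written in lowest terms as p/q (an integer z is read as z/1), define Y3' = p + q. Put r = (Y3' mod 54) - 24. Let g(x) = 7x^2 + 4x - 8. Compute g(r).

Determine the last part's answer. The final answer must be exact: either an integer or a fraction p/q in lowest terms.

Part I: cross terms: (-12*-18 - -38*2)=292, (-38*-29 - 40*-18)=1822, (40*24 - 8*-29)=1192, (8*28 - -4*24)=320, (-4*38 - -19*28)=380, (-19*2 - -12*38)=418; twice the area = |4424| = 4424; area = 2212; answer 2212
Part II: Y1 = 2212; threaded value p + q = 2213; d = 7938; 7938 = 2 * 3^4 * 7^2; sigma = (1 + 2) * (1 + 3 + 9 + 27 + 81) * (1 + 7 + 49) = 3 * 121 * 57 = 20691; answer 20691
Part III: Y2 = 20691; m = 6; total draws C(14,3) = 364; favorable C(6,3) = 20; P = 5/91; answer 5/91
Part IV: Y3 = 5/91; threaded value p + q = 96; r = 18; 7*(18)^2 + 4*(18)^1 - 8 = (2268) + (72) + (-8) = 2332; answer 2332

2332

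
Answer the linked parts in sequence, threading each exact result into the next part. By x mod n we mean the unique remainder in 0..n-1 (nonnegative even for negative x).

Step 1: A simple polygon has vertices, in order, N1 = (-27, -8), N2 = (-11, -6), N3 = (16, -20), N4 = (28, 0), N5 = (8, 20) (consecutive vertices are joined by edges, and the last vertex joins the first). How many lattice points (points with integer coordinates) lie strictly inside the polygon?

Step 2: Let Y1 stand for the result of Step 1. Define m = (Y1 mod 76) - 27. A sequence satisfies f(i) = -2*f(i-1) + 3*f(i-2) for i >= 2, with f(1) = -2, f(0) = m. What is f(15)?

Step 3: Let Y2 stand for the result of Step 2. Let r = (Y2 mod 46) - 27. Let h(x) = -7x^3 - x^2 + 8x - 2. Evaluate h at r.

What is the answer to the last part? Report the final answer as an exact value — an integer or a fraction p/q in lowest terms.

136834

Step 1: cross terms: (-27*-6 - -11*-8)=74, (-11*-20 - 16*-6)=316, (16*0 - 28*-20)=560, (28*20 - 8*0)=560, (8*-8 - -27*20)=476; twice the area = |1986| = 1986; area = 993; boundary points = 2 + 1 + 4 + 20 + 7 = 34; strictly interior points = area - boundary/2 + 1 = 977; answer 977
Step 2: Y1 = 977; m = 38; f(2) = -2*(-2) + 3*(38) = 118; iterating: f(2)=118, f(3)=-242, f(4)=838, f(5)=-2402, f(6)=7318, f(7)=-21842, f(8)=65638, f(9)=-196802, f(10)=590518, f(11)=-1771442, f(12)=5314438, f(13)=-15943202, f(14)=47829718, f(15)=-143489042; answer -143489042
Step 3: Y2 = -143489042; r = -27; -7*(-27)^3 - 1*(-27)^2 + 8*(-27)^1 - 2 = (137781) + (-729) + (-216) + (-2) = 136834; answer 136834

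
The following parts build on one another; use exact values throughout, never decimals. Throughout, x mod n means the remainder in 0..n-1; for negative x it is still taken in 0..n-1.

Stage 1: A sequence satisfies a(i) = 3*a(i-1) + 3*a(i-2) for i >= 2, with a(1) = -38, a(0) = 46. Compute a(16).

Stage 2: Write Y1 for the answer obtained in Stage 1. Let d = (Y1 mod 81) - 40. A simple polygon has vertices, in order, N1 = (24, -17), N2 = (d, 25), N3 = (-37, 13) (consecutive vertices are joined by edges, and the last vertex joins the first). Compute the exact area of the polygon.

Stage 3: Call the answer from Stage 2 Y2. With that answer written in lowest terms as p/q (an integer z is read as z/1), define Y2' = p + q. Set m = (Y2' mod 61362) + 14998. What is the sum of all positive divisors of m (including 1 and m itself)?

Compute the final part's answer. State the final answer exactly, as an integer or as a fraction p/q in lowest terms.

Stage 1: a(2) = 3*(-38) + 3*(46) = 24; iterating: a(2)=24, a(3)=-42, a(4)=-54, a(5)=-288, a(6)=-1026, a(7)=-3942, a(8)=-14904, a(9)=-56538, a(10)=-214326, a(11)=-812592, a(12)=-3080754, a(13)=-11680038, a(14)=-44282376, a(15)=-167887242, a(16)=-636508854; answer -636508854
Stage 2: Y1 = -636508854; d = -40; cross terms: (24*25 - -40*-17)=-80, (-40*13 - -37*25)=405, (-37*-17 - 24*13)=317; twice the area = |642| = 642; area = 321; answer 321
Stage 3: Y2 = 321; threaded value p + q = 322; m = 15320; 15320 = 2^3 * 5 * 383; sigma = (1 + 2 + 4 + 8) * (1 + 5) * (1 + 383) = 15 * 6 * 384 = 34560; answer 34560

34560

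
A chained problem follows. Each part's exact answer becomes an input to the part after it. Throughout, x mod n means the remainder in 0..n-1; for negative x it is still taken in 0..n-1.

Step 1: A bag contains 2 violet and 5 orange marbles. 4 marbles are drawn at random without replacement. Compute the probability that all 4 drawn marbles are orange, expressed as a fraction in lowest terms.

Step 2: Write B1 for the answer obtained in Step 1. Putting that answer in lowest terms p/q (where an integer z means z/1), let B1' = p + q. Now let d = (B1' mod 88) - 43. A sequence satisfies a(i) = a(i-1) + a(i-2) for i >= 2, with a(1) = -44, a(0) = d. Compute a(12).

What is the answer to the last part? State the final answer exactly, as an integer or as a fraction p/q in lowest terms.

Step 1: total draws C(7,4) = 35; favorable C(5,4) = 5; P = 1/7; answer 1/7
Step 2: B1 = 1/7; threaded value p + q = 8; d = -35; a(2) = 1*(-44) + 1*(-35) = -79; iterating: a(2)=-79, a(3)=-123, a(4)=-202, a(5)=-325, a(6)=-527, a(7)=-852, a(8)=-1379, a(9)=-2231, a(10)=-3610, a(11)=-5841, a(12)=-9451; answer -9451

-9451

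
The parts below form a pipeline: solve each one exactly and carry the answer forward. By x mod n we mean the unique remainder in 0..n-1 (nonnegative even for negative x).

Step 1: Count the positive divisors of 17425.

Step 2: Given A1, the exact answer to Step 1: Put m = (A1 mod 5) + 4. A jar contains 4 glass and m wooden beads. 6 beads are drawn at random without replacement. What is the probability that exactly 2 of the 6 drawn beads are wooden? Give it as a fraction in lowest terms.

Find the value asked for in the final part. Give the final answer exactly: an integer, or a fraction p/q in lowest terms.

1/14

Step 1: 17425 = 5^2 * 17 * 41; number of divisors = (2+1) * (1+1) * (1+1) = 12; answer 12
Step 2: A1 = 12; m = 6; total draws C(10,6) = 210; favorable C(6,2)*C(4,4) = 15; P = 1/14; answer 1/14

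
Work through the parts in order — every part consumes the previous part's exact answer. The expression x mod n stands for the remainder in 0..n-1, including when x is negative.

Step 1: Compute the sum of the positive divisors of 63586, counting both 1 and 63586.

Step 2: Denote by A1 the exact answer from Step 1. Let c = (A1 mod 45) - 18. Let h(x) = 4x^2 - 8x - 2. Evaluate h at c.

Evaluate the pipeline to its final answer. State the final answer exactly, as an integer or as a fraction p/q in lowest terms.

250

Step 1: 63586 = 2 * 31793; sigma = (1 + 2) * (1 + 31793) = 3 * 31794 = 95382; answer 95382
Step 2: A1 = 95382; c = 9; 4*(9)^2 - 8*(9)^1 - 2 = (324) + (-72) + (-2) = 250; answer 250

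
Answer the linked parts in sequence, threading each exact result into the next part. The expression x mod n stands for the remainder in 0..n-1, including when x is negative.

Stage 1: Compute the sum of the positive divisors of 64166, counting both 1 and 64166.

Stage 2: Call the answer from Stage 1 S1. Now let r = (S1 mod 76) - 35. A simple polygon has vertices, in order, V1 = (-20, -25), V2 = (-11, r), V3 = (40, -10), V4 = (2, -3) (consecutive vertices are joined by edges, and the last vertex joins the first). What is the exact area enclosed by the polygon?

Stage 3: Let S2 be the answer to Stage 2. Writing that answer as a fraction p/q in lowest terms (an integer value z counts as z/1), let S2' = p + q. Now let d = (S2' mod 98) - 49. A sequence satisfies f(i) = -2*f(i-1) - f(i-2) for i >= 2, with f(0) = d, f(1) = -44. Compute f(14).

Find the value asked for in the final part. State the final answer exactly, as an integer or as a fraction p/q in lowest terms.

Stage 1: 64166 = 2 * 32083; sigma = (1 + 2) * (1 + 32083) = 3 * 32084 = 96252; answer 96252
Stage 2: S1 = 96252; r = 1; cross terms: (-20*1 - -11*-25)=-295, (-11*-10 - 40*1)=70, (40*-3 - 2*-10)=-100, (2*-25 - -20*-3)=-110; twice the area = |-435| = 435; area = 435/2; answer 435/2
Stage 3: S2 = 435/2; threaded value p + q = 437; d = -4; f(2) = -2*(-44) - 1*(-4) = 92; iterating: f(2)=92, f(3)=-140, f(4)=188, f(5)=-236, f(6)=284, f(7)=-332, f(8)=380, f(9)=-428, f(10)=476, f(11)=-524, f(12)=572, f(13)=-620, f(14)=668; answer 668

668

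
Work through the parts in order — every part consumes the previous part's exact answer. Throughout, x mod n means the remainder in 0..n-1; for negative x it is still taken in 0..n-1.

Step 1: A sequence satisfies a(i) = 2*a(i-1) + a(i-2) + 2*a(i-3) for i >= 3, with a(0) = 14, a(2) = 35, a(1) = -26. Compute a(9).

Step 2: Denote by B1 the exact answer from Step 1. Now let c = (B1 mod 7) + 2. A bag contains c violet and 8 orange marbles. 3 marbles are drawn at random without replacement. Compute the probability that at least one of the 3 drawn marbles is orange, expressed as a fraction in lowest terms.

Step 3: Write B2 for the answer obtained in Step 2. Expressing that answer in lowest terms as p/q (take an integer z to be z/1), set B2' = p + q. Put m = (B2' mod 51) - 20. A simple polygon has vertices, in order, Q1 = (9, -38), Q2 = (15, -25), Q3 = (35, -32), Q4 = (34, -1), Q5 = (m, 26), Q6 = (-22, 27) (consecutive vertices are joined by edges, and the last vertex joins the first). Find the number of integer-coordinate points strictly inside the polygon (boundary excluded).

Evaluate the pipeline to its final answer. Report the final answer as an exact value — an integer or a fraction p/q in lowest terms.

1974

Step 1: a(3) = 2*(35) + 1*(-26) + 2*(14) = 72; iterating: a(3)=72, a(4)=127, a(5)=396, a(6)=1063, a(7)=2776, a(8)=7407, a(9)=19716; answer 19716
Step 2: B1 = 19716; c = 6; total draws C(14,3) = 364; complement C(6,3) = 20; favorable 364 - 20 = 344; P = 86/91; answer 86/91
Step 3: B2 = 86/91; threaded value p + q = 177; m = 4; cross terms: (9*-25 - 15*-38)=345, (15*-32 - 35*-25)=395, (35*-1 - 34*-32)=1053, (34*26 - 4*-1)=888, (4*27 - -22*26)=680, (-22*-38 - 9*27)=593; twice the area = |3954| = 3954; area = 1977; boundary points = 1 + 1 + 1 + 3 + 1 + 1 = 8; strictly interior points = area - boundary/2 + 1 = 1974; answer 1974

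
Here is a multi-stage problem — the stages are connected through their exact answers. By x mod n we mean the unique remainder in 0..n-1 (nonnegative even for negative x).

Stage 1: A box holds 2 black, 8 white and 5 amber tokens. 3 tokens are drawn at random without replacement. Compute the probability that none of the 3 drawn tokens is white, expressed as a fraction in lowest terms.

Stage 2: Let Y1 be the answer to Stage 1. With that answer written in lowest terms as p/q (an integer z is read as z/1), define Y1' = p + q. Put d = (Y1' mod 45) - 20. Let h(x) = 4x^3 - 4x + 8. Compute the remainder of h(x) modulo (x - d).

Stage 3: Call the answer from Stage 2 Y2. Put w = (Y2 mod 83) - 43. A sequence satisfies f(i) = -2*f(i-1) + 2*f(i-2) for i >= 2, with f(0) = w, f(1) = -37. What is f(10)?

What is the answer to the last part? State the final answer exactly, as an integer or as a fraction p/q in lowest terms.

433504

Stage 1: total draws C(15,3) = 455; favorable C(7,3) = 35; P = 1/13; answer 1/13
Stage 2: Y1 = 1/13; threaded value p + q = 14; d = -6; remainder = value at the root: 4*(-6)^3 - 4*(-6)^1 + 8 = (-864) + (24) + (8) = -832; answer -832
Stage 3: Y2 = -832; w = 38; f(2) = -2*(-37) + 2*(38) = 150; iterating: f(2)=150, f(3)=-374, f(4)=1048, f(5)=-2844, f(6)=7784, f(7)=-21256, f(8)=58080, f(9)=-158672, f(10)=433504; answer 433504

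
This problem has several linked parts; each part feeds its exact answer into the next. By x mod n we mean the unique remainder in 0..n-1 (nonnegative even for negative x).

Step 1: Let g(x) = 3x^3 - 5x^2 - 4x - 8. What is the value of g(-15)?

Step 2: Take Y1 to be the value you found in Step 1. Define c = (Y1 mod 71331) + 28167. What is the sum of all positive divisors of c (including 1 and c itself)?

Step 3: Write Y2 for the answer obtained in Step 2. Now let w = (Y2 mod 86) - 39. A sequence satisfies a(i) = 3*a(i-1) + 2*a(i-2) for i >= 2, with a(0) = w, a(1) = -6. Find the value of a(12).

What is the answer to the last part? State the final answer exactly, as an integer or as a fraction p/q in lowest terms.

Step 1: 3*(-15)^3 - 5*(-15)^2 - 4*(-15)^1 - 8 = (-10125) + (-1125) + (60) + (-8) = -11198; answer -11198
Step 2: Y1 = -11198; c = 88300; 88300 = 2^2 * 5^2 * 883; sigma = (1 + 2 + 4) * (1 + 5 + 25) * (1 + 883) = 7 * 31 * 884 = 191828; answer 191828
Step 3: Y2 = 191828; w = 9; a(2) = 3*(-6) + 2*(9) = 0; iterating: a(2)=0, a(3)=-12, a(4)=-36, a(5)=-132, a(6)=-468, a(7)=-1668, a(8)=-5940, a(9)=-21156, a(10)=-75348, a(11)=-268356, a(12)=-955764; answer -955764

-955764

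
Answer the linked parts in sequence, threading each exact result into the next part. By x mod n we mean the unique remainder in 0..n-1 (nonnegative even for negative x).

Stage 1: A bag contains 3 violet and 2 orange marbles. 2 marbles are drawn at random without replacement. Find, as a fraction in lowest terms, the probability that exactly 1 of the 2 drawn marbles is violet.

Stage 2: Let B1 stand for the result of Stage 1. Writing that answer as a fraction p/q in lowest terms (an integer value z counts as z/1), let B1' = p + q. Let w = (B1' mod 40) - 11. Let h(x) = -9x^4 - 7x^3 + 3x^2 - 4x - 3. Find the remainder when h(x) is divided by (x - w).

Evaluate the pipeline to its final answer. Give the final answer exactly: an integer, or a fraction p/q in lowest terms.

Stage 1: total draws C(5,2) = 10; favorable C(3,1)*C(2,1) = 6; P = 3/5; answer 3/5
Stage 2: B1 = 3/5; threaded value p + q = 8; w = -3; remainder = value at the root: -9*(-3)^4 - 7*(-3)^3 + 3*(-3)^2 - 4*(-3)^1 - 3 = (-729) + (189) + (27) + (12) + (-3) = -504; answer -504

-504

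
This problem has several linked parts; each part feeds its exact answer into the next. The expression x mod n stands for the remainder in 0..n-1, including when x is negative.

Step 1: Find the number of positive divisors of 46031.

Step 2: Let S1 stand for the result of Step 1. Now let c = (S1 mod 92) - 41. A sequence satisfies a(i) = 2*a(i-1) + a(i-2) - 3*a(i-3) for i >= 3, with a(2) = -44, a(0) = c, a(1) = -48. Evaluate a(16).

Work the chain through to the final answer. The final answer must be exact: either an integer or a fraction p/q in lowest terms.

Step 1: 46031 = 191 * 241; number of divisors = (1+1) * (1+1) = 4; answer 4
Step 2: S1 = 4; c = -37; a(3) = 2*(-44) + 1*(-48) - 3*(-37) = -25; iterating: a(3)=-25, a(4)=50, a(5)=207, a(6)=539, a(7)=1135, a(8)=2188, a(9)=3894, a(10)=6571, a(11)=10472, a(12)=15833, a(13)=22425, a(14)=29267, a(15)=33460, a(16)=28912; answer 28912

28912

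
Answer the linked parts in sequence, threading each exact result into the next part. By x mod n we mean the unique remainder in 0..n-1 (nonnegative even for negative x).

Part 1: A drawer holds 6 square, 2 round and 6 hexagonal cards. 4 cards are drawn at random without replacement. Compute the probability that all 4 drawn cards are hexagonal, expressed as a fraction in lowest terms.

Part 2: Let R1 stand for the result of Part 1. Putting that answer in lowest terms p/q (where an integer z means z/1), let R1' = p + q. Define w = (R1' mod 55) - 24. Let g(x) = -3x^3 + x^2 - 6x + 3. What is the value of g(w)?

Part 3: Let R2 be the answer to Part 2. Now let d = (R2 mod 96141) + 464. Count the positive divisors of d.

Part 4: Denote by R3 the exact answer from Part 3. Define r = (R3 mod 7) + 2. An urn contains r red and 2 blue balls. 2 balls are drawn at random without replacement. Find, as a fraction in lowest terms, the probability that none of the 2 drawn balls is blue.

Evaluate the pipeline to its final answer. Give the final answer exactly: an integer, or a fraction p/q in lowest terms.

1/6

Part 1: total draws C(14,4) = 1001; favorable C(6,4) = 15; P = 15/1001; answer 15/1001
Part 2: R1 = 15/1001; threaded value p + q = 1016; w = 2; -3*(2)^3 + 1*(2)^2 - 6*(2)^1 + 3 = (-24) + (4) + (-12) + (3) = -29; answer -29
Part 3: R2 = -29; d = 96576; 96576 = 2^6 * 3 * 503; number of divisors = (6+1) * (1+1) * (1+1) = 28; answer 28
Part 4: R3 = 28; r = 2; total draws C(4,2) = 6; favorable C(2,2) = 1; P = 1/6; answer 1/6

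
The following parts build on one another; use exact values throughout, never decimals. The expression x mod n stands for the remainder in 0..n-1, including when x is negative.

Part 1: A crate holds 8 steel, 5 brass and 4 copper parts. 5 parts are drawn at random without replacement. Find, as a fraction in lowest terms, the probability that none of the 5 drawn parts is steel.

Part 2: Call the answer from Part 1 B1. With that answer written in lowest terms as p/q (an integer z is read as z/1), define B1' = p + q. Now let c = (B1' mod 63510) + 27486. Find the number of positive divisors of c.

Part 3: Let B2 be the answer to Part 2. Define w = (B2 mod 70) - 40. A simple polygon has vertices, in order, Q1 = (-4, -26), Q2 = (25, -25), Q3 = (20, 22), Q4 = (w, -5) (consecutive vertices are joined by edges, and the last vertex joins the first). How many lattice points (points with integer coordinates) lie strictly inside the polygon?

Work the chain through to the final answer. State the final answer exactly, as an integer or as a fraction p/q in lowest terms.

1604

Part 1: total draws C(17,5) = 6188; favorable C(9,5) = 126; P = 9/442; answer 9/442
Part 2: B1 = 9/442; threaded value p + q = 451; c = 27937; 27937 = 7 * 13 * 307; number of divisors = (1+1) * (1+1) * (1+1) = 8; answer 8
Part 3: B2 = 8; w = -32; cross terms: (-4*-25 - 25*-26)=750, (25*22 - 20*-25)=1050, (20*-5 - -32*22)=604, (-32*-26 - -4*-5)=812; twice the area = |3216| = 3216; area = 1608; boundary points = 1 + 1 + 1 + 7 = 10; strictly interior points = area - boundary/2 + 1 = 1604; answer 1604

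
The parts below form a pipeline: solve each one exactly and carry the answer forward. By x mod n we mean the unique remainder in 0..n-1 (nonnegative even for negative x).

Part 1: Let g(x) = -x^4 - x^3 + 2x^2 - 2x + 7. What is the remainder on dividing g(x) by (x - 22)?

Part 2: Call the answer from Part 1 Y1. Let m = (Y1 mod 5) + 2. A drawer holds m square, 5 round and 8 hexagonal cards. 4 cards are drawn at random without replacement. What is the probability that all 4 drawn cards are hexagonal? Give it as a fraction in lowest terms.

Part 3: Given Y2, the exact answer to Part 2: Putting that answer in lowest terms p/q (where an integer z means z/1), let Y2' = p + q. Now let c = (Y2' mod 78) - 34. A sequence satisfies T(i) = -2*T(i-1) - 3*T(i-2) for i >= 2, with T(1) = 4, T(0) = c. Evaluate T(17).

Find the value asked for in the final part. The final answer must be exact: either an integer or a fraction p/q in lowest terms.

-10604

Part 1: remainder = value at the root: -1*(22)^4 - 1*(22)^3 + 2*(22)^2 - 2*(22)^1 + 7 = (-234256) + (-10648) + (968) + (-44) + (7) = -243973; answer -243973
Part 2: Y1 = -243973; m = 4; total draws C(17,4) = 2380; favorable C(8,4) = 70; P = 1/34; answer 1/34
Part 3: Y2 = 1/34; threaded value p + q = 35; c = 1; T(2) = -2*(4) - 3*(1) = -11; iterating: T(2)=-11, T(3)=10, T(4)=13, T(5)=-56, T(6)=73, T(7)=22, T(8)=-263, T(9)=460, T(10)=-131, T(11)=-1118, T(12)=2629, T(13)=-1904, T(14)=-4079, T(15)=13870, T(16)=-15503, T(17)=-10604; answer -10604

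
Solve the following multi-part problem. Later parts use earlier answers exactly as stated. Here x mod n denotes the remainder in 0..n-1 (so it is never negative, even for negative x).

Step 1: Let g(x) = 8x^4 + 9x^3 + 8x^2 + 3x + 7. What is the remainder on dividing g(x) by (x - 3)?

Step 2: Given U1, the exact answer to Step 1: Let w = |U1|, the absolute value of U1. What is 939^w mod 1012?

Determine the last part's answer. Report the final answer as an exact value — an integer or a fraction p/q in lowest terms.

91

Step 1: remainder = value at the root: 8*(3)^4 + 9*(3)^3 + 8*(3)^2 + 3*(3)^1 + 7 = (648) + (243) + (72) + (9) + (7) = 979; answer 979
Step 2: U1 = 979; w = 979; squarings mod 1012: 939^1=939, 939^2=269, 939^4=509, 939^8=9, 939^16=81, 939^32=489, 939^64=289, 939^128=537, 939^256=961, 939^512=577; 939^979 = 939^1 * 939^2 * 939^16 * 939^64 * 939^128 * 939^256 * 939^512 = 91 (mod 1012); answer 91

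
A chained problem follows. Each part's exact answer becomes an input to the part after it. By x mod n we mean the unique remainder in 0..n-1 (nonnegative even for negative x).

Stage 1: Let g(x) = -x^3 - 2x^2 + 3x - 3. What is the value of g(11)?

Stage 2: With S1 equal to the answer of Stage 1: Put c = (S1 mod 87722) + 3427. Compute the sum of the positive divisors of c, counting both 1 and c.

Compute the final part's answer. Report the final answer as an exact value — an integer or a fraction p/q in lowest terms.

Stage 1: -1*(11)^3 - 2*(11)^2 + 3*(11)^1 - 3 = (-1331) + (-242) + (33) + (-3) = -1543; answer -1543
Stage 2: S1 = -1543; c = 89606; 89606 = 2 * 11 * 4073; sigma = (1 + 2) * (1 + 11) * (1 + 4073) = 3 * 12 * 4074 = 146664; answer 146664

146664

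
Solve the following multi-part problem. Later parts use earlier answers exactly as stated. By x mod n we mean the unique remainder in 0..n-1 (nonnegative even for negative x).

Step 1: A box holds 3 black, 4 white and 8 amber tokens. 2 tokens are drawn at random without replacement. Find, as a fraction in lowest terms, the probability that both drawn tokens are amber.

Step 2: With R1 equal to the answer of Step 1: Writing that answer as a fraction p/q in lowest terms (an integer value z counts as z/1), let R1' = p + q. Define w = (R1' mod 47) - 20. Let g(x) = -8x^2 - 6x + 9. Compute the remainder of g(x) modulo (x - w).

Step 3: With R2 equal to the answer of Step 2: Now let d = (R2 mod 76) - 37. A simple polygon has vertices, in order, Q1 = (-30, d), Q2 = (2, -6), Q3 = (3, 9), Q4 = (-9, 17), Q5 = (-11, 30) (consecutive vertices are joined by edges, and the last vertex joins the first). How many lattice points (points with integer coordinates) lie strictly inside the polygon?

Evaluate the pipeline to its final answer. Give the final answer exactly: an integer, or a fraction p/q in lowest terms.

Step 1: total draws C(15,2) = 105; favorable C(8,2) = 28; P = 4/15; answer 4/15
Step 2: R1 = 4/15; threaded value p + q = 19; w = -1; remainder = value at the root: -8*(-1)^2 - 6*(-1)^1 + 9 = (-8) + (6) + (9) = 7; answer 7
Step 3: R2 = 7; d = -30; cross terms: (-30*-6 - 2*-30)=240, (2*9 - 3*-6)=36, (3*17 - -9*9)=132, (-9*30 - -11*17)=-83, (-11*-30 - -30*30)=1230; twice the area = |1555| = 1555; area = 1555/2; boundary points = 8 + 1 + 4 + 1 + 1 = 15; strictly interior points = area - boundary/2 + 1 = 771; answer 771

771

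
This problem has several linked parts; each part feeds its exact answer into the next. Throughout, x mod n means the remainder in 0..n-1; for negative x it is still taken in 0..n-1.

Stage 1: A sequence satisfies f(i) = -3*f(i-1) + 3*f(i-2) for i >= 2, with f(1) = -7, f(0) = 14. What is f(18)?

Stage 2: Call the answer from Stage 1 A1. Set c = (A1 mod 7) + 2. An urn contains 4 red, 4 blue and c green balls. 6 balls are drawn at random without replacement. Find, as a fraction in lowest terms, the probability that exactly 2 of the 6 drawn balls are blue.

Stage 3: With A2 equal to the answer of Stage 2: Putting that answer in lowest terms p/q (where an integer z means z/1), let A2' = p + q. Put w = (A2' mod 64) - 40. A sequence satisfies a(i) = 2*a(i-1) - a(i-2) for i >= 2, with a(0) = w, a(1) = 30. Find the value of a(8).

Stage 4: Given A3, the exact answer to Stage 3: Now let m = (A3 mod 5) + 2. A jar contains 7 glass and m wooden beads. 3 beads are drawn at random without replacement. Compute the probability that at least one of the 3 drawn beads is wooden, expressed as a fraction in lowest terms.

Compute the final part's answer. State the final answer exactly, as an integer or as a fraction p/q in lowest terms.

7/12

Stage 1: f(2) = -3*(-7) + 3*(14) = 63; iterating: f(2)=63, f(3)=-210, f(4)=819, f(5)=-3087, f(6)=11718, f(7)=-44415, f(8)=168399, f(9)=-638442, f(10)=2420523, f(11)=-9176895, f(12)=34792254, f(13)=-131907447, f(14)=500099103, f(15)=-1896019650, f(16)=7188356259, f(17)=-27253127727, f(18)=103324451958; answer 103324451958
Stage 2: A1 = 103324451958; c = 2; total draws C(10,6) = 210; favorable C(4,2)*C(6,4) = 90; P = 3/7; answer 3/7
Stage 3: A2 = 3/7; threaded value p + q = 10; w = -30; a(2) = 2*(30) - 1*(-30) = 90; iterating: a(2)=90, a(3)=150, a(4)=210, a(5)=270, a(6)=330, a(7)=390, a(8)=450; answer 450
Stage 4: A3 = 450; m = 2; total draws C(9,3) = 84; complement C(7,3) = 35; favorable 84 - 35 = 49; P = 7/12; answer 7/12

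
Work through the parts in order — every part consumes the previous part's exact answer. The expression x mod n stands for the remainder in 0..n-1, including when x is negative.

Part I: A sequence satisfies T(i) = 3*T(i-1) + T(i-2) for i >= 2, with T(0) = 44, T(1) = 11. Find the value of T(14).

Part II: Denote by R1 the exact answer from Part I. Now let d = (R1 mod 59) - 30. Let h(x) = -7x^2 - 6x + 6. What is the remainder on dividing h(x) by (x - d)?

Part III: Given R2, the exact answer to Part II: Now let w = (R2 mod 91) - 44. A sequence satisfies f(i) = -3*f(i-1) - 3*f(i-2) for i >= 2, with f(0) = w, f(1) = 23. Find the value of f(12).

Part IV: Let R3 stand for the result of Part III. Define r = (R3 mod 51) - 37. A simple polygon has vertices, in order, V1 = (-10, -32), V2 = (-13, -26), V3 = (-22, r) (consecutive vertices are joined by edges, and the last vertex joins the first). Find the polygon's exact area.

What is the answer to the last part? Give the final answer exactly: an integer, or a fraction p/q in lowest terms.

57/2

Part I: T(2) = 3*(11) + 1*(44) = 77; iterating: T(2)=77, T(3)=242, T(4)=803, T(5)=2651, T(6)=8756, T(7)=28919, T(8)=95513, T(9)=315458, T(10)=1041887, T(11)=3441119, T(12)=11365244, T(13)=37536851, T(14)=123975797; answer 123975797
Part II: R1 = 123975797; d = 11; remainder = value at the root: -7*(11)^2 - 6*(11)^1 + 6 = (-847) + (-66) + (6) = -907; answer -907
Part III: R2 = -907; w = -41; f(2) = -3*(23) - 3*(-41) = 54; iterating: f(2)=54, f(3)=-231, f(4)=531, f(5)=-900, f(6)=1107, f(7)=-621, f(8)=-1458, f(9)=6237, f(10)=-14337, f(11)=24300, f(12)=-29889; answer -29889
Part IV: R3 = -29889; r = 11; cross terms: (-10*-26 - -13*-32)=-156, (-13*11 - -22*-26)=-715, (-22*-32 - -10*11)=814; twice the area = |-57| = 57; area = 57/2; answer 57/2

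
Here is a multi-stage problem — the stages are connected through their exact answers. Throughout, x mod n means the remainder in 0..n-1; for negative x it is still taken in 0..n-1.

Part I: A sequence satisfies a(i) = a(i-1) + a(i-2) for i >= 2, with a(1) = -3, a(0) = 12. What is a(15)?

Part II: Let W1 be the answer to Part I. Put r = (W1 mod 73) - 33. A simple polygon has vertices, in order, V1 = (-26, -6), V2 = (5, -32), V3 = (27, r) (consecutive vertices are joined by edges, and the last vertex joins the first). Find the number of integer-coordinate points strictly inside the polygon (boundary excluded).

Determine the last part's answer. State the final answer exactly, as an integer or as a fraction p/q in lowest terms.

1293

Part I: a(2) = 1*(-3) + 1*(12) = 9; iterating: a(2)=9, a(3)=6, a(4)=15, a(5)=21, a(6)=36, a(7)=57, a(8)=93, a(9)=150, a(10)=243, a(11)=393, a(12)=636, a(13)=1029, a(14)=1665, a(15)=2694; answer 2694
Part II: W1 = 2694; r = 33; cross terms: (-26*-32 - 5*-6)=862, (5*33 - 27*-32)=1029, (27*-6 - -26*33)=696; twice the area = |2587| = 2587; area = 2587/2; boundary points = 1 + 1 + 1 = 3; strictly interior points = area - boundary/2 + 1 = 1293; answer 1293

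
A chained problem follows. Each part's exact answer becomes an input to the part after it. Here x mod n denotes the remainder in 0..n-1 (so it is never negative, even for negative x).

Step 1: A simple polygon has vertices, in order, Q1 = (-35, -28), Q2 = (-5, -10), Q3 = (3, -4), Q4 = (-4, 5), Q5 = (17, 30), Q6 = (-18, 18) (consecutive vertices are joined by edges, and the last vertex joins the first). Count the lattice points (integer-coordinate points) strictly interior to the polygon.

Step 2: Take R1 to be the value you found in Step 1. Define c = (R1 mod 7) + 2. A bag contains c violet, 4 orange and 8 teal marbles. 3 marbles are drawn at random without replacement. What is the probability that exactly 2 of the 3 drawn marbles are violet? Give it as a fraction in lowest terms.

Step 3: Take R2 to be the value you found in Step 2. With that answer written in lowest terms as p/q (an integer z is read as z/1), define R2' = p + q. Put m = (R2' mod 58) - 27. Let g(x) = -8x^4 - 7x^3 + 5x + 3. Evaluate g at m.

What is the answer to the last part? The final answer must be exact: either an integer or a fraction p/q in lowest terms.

-79

Step 1: cross terms: (-35*-10 - -5*-28)=210, (-5*-4 - 3*-10)=50, (3*5 - -4*-4)=-1, (-4*30 - 17*5)=-205, (17*18 - -18*30)=846, (-18*-28 - -35*18)=1134; twice the area = |2034| = 2034; area = 1017; boundary points = 6 + 2 + 1 + 1 + 1 + 1 = 12; strictly interior points = area - boundary/2 + 1 = 1012; answer 1012
Step 2: R1 = 1012; c = 6; total draws C(18,3) = 816; favorable C(6,2)*C(12,1) = 180; P = 15/68; answer 15/68
Step 3: R2 = 15/68; threaded value p + q = 83; m = -2; -8*(-2)^4 - 7*(-2)^3 + 5*(-2)^1 + 3 = (-128) + (56) + (-10) + (3) = -79; answer -79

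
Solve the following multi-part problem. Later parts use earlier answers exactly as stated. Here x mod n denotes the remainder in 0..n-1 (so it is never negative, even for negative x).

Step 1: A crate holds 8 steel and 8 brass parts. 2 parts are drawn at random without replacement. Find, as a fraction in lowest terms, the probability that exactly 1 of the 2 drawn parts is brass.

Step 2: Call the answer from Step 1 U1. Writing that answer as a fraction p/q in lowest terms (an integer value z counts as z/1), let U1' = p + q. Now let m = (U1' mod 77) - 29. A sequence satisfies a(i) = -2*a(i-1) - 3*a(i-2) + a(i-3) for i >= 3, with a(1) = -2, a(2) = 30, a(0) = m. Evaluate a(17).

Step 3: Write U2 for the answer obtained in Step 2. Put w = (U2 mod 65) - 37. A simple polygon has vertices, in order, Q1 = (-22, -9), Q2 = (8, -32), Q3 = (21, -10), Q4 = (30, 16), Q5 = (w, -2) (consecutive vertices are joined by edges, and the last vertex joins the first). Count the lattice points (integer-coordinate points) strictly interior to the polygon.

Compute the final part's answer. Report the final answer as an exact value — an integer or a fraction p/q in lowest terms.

661

Step 1: total draws C(16,2) = 120; favorable C(8,1)*C(8,1) = 64; P = 8/15; answer 8/15
Step 2: U1 = 8/15; threaded value p + q = 23; m = -6; a(3) = -2*(30) - 3*(-2) + 1*(-6) = -60; iterating: a(3)=-60, a(4)=28, a(5)=154, a(6)=-452, a(7)=470, a(8)=570, a(9)=-3002, a(10)=4764, a(11)=48, a(12)=-17390, a(13)=39400, a(14)=-26582, a(15)=-82426, a(16)=283998, a(17)=-347300; answer -347300
Step 3: U2 = -347300; w = 23; cross terms: (-22*-32 - 8*-9)=776, (8*-10 - 21*-32)=592, (21*16 - 30*-10)=636, (30*-2 - 23*16)=-428, (23*-9 - -22*-2)=-251; twice the area = |1325| = 1325; area = 1325/2; boundary points = 1 + 1 + 1 + 1 + 1 = 5; strictly interior points = area - boundary/2 + 1 = 661; answer 661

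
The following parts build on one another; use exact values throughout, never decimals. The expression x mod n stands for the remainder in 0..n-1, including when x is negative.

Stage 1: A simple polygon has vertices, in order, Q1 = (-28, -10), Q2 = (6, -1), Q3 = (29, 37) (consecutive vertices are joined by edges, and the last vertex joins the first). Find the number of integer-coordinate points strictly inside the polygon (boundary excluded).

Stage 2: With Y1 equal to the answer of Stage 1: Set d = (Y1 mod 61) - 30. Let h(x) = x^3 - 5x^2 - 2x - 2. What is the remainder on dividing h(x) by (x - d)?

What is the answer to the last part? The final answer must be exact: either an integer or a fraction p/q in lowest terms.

10894

Stage 1: cross terms: (-28*-1 - 6*-10)=88, (6*37 - 29*-1)=251, (29*-10 - -28*37)=746; twice the area = |1085| = 1085; area = 1085/2; boundary points = 1 + 1 + 1 = 3; strictly interior points = area - boundary/2 + 1 = 542; answer 542
Stage 2: Y1 = 542; d = 24; remainder = value at the root: 1*(24)^3 - 5*(24)^2 - 2*(24)^1 - 2 = (13824) + (-2880) + (-48) + (-2) = 10894; answer 10894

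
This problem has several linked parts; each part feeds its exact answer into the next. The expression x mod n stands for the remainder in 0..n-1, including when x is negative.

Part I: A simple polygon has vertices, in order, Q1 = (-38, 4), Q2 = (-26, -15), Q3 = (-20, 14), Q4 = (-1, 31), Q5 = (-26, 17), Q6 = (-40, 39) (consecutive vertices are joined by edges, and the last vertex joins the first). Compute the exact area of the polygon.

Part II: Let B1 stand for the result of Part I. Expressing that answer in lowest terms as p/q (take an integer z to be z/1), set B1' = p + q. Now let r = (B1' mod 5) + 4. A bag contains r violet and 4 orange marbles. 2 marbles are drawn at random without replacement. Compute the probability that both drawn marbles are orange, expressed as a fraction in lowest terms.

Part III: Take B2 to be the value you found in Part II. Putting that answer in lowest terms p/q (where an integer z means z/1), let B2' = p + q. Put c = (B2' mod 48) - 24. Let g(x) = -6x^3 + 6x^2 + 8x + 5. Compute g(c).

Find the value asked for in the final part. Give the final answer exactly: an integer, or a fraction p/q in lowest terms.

Part I: cross terms: (-38*-15 - -26*4)=674, (-26*14 - -20*-15)=-664, (-20*31 - -1*14)=-606, (-1*17 - -26*31)=789, (-26*39 - -40*17)=-334, (-40*4 - -38*39)=1322; twice the area = |1181| = 1181; area = 1181/2; answer 1181/2
Part II: B1 = 1181/2; threaded value p + q = 1183; r = 7; total draws C(11,2) = 55; favorable C(4,2) = 6; P = 6/55; answer 6/55
Part III: B2 = 6/55; threaded value p + q = 61; c = -11; -6*(-11)^3 + 6*(-11)^2 + 8*(-11)^1 + 5 = (7986) + (726) + (-88) + (5) = 8629; answer 8629

8629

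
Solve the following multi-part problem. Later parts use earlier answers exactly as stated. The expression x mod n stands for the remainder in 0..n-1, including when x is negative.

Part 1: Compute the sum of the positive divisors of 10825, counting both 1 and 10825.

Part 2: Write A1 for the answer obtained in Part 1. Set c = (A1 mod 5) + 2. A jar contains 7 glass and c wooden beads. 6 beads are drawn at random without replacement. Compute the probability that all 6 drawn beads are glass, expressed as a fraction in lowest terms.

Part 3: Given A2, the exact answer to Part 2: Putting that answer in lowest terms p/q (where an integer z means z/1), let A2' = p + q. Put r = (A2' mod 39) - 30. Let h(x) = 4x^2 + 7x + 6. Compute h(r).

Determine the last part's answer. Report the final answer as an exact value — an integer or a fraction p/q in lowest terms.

Part 1: 10825 = 5^2 * 433; sigma = (1 + 5 + 25) * (1 + 433) = 31 * 434 = 13454; answer 13454
Part 2: A1 = 13454; c = 6; total draws C(13,6) = 1716; favorable C(7,6) = 7; P = 7/1716; answer 7/1716
Part 3: A2 = 7/1716; threaded value p + q = 1723; r = -23; 4*(-23)^2 + 7*(-23)^1 + 6 = (2116) + (-161) + (6) = 1961; answer 1961

1961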